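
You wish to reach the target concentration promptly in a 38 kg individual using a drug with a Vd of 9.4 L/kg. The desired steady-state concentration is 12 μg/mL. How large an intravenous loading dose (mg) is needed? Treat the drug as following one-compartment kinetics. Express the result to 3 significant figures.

4290 mg

Total Vd = 9.4 × 38 = 357.2 L
The loading dose fills Vd to the target concentration.
LD = Vd × C = 357.2 × 12.00 = 4286 mg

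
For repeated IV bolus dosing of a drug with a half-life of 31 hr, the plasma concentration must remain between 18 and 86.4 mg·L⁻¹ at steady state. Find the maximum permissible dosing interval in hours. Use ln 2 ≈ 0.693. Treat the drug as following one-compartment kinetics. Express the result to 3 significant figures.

k = 0.693 / t½ = 0.693 / 31 = 0.02235 h⁻¹
Between IV bolus doses, concentration decays as C = C₀·e^(−kτ), so C_peak/C_trough = e^(kτ).
τ_max = ln(C_peak/C_trough) / k = ln(86.4/18) / 0.02235 = 1.569 / 0.02235 = 70.20 h

70.2 h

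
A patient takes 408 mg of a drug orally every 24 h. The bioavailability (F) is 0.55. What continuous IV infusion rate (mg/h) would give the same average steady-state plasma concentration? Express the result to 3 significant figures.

9.35 mg/h

Equivalent systemic input: infusion rate = F·D/τ.
Rate = 0.55 × 408 / 24 = 9.350 mg/h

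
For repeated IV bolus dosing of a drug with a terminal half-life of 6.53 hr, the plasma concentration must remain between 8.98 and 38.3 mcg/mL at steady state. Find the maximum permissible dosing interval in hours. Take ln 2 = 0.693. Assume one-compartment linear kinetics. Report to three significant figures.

k = 0.693 / t½ = 0.693 / 6.53 = 0.1061 h⁻¹
Between IV bolus doses, concentration decays as C = C₀·e^(−kτ), so C_peak/C_trough = e^(kτ).
τ_max = ln(C_peak/C_trough) / k = ln(38.3/8.98) / 0.1061 = 1.450 / 0.1061 = 13.67 h

13.7 h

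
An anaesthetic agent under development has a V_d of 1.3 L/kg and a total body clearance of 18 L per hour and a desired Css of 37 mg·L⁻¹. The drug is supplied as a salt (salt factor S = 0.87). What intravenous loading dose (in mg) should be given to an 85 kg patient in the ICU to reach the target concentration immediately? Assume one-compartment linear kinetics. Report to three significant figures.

Vd(total) = 85 kg × 1.3 L/kg = 110.5 L
LD = Vd × C / S = 110.5 × 37.00 / 0.87 = 4699 mg

4700 mg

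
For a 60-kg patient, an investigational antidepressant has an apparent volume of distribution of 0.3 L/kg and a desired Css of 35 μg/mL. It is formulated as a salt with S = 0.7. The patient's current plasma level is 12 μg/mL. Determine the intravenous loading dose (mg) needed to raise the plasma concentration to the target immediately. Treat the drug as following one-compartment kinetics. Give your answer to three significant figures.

Vd = 0.3 L/kg × 60 kg = 18.00 L
The loading dose fills Vd to the target concentration.
Concentration deficit ΔC = 35 − 12 = 23.00 mg/L
LD = Vd × ΔC / S = 18.00 × 23.00 / 0.7 = 591.4 mg

591 mg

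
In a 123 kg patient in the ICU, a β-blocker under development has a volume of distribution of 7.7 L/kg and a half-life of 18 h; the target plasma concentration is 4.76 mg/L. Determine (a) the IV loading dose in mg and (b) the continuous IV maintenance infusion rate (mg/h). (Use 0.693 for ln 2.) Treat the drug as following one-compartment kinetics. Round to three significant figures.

(a) 4510 mg; (b) 174 mg/h

Vd = 7.7 L/kg × 123 kg = 947.1 L
LD = Vd × C = 947.1 × 4.76 = 4508 mg
CL = 0.693 × Vd / t½ = 0.693 × 947.1 / 18 = 36.46 L/h
Infusion rate = CL × Css = 36.46 × 4.76 = 173.5 mg/h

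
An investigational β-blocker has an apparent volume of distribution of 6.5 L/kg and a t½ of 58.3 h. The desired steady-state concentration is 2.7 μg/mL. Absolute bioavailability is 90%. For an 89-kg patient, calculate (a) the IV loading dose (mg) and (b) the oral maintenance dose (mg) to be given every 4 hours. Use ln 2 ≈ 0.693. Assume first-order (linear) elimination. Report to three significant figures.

Vd = 6.5 L/kg × 89 kg = 578.5 L
LD = Vd × C = 578.5 × 2.7 = 1562 mg
CL = 0.693 × Vd / t½ = 0.693 × 578.5 / 58.3 = 6.877 L/h
D = CL × Css × τ / F = 6.877 × 2.7 × 4 / 0.9 = 82.52 mg

(a) 1560 mg; (b) 82.5 mg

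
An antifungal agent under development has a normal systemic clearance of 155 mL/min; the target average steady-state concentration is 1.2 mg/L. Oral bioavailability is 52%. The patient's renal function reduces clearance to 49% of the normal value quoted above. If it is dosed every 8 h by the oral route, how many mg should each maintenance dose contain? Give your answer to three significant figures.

84.1 mg

Convert clearance: 155 mL/min × 60 min/h ÷ 1000 mL/L = 9.300 L/h
Patient clearance = 0.49 × 9.300 = 4.557 L/h
D = CL × Css × τ / F = 4.557 × 1.2 × 8 / 0.52 = 84.13 mg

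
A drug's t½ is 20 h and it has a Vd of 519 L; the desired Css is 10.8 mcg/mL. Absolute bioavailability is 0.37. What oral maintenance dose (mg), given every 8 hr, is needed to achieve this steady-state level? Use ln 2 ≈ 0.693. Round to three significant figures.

4200 mg

k = 0.693/20 = 0.03465 h⁻¹, so CL = k·Vd = 0.03465 × 519.0 = 17.98 L/h
D = CL × Css × τ / F = 17.98 × 10.8 × 8 / 0.37 = 4199 mg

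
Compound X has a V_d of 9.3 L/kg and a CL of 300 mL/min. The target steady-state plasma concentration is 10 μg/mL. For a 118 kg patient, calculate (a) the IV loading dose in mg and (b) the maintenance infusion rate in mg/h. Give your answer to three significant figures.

Vd(total) = 118 kg × 9.3 L/kg = 1097 L
Loading dose = Vd × C = 1097 × 10 = 10970 mg
CL = 300 mL/min = 300 × 0.06 = 18.00 L/h
Maintenance: replace elimination → rate = CL × Css = 18.00 × 10 = 180.0 mg/h

(a) 11000 mg; (b) 180 mg/h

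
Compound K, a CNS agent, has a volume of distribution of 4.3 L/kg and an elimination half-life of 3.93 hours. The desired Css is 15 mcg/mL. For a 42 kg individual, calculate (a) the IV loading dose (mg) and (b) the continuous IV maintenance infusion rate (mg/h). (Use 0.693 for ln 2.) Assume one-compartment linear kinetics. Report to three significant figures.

Vd(total) = 42 kg × 4.3 L/kg = 180.6 L
LD = Vd × C = 180.6 × 15 = 2709 mg
CL = 0.693 × Vd / t½ = 0.693 × 180.6 / 3.93 = 31.85 L/h
Infusion rate = CL × Css = 31.85 × 15 = 477.8 mg/h

(a) 2710 mg; (b) 478 mg/h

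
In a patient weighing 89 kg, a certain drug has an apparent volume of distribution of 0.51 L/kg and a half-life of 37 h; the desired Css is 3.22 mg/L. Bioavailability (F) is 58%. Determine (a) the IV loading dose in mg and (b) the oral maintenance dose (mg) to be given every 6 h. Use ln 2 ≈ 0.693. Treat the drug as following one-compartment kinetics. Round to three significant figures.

Vd = 0.51 L/kg × 89 kg = 45.39 L
LD = Vd × C = 45.39 × 3.22 = 146.2 mg
CL = 0.693 × Vd / t½ = 0.693 × 45.39 / 37 = 0.8501 L/h
D = CL × Css × τ / F = 0.8501 × 3.22 × 6 / 0.58 = 28.32 mg

(a) 146 mg; (b) 28.3 mg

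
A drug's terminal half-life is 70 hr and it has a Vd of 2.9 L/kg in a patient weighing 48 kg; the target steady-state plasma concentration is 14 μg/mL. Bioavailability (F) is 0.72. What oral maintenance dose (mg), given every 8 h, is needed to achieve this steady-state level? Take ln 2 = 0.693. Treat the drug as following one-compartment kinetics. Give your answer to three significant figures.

214 mg

Vd = 2.9 L/kg × 48 kg = 139.2 L
CL = 0.693 × Vd / t½ = 0.693 × 139.2 / 70 = 1.378 L/h
D = CL × Css × τ / F = 1.378 × 14 × 8 / 0.72 = 214.4 mg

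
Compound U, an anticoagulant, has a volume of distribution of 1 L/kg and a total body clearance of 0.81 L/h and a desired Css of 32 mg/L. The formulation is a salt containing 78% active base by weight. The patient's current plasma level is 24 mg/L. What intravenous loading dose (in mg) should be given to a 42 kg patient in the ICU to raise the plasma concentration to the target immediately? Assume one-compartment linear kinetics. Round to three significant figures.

Vd = 1 L/kg × 42 kg = 42.00 L
LD is governed by Vd — clearance does not enter the loading-dose calculation.
Concentration deficit ΔC = 32 − 24 = 8.000 mg/L
LD = Vd × ΔC / S = 42.00 × 8.000 / 0.78 = 430.8 mg

431 mg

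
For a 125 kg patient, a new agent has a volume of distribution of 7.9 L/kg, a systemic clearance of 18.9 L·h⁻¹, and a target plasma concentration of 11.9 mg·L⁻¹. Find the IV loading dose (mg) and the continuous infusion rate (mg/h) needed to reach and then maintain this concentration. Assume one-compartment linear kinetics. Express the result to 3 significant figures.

(a) 11800 mg; (b) 225 mg/h

Vd = 7.9 L/kg × 125 kg = 987.5 L
LD = Vd · C_target = 987.5 × 11.9 = 11750 mg
Maintenance infusion rate = CL × Css = 18.90 × 11.9 = 224.9 mg/h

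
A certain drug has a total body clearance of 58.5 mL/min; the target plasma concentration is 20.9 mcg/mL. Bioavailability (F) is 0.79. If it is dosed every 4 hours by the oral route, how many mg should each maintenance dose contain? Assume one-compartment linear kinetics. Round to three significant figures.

371 mg

CL = 58.5 mL/min = 58.5 × 0.06 = 3.510 L/h
D = CL × Css × τ / F = 3.510 × 20.9 × 4 / 0.79 = 371.4 mg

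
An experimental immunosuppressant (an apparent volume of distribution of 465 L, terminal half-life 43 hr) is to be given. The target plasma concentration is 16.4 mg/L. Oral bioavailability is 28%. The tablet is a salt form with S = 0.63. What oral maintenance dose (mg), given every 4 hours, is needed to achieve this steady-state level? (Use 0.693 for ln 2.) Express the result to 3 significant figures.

2790 mg

CL = 0.693 × Vd / t½ = 0.693 × 465.0 / 43 = 7.494 L/h
D = CL × Css × τ / F / S = 7.494 × 16.4 × 4 / 0.28 / 0.63 = 2787 mg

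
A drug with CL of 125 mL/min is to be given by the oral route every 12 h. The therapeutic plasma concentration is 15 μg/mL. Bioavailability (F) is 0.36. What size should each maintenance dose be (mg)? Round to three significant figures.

Convert clearance: 125 mL/min × 60 min/h ÷ 1000 mL/L = 7.500 L/h
D = CL × Css × τ / F = 7.500 × 15 × 12 / 0.36 = 3750 mg

3750 mg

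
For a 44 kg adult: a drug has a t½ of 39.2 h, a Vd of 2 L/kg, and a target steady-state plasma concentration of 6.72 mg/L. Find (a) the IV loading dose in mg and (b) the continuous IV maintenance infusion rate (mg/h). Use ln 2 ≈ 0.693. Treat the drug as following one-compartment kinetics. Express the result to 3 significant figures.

Total Vd = 2 × 44 = 88.00 L
LD = Vd × C = 88.00 × 6.72 = 591.4 mg
CL = 0.693 × Vd / t½ = 0.693 × 88.00 / 39.2 = 1.556 L/h
Infusion rate = CL × Css = 1.556 × 6.72 = 10.46 mg/h

(a) 591 mg; (b) 10.5 mg/h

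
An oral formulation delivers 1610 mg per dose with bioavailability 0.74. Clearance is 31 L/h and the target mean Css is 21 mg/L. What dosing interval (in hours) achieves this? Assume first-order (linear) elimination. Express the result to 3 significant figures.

F·D/τ = CL·Css → τ = F·D / (CL·Css).
τ = 0.74 × 1610 / (31 × 21) = 1.830 h

1.83 h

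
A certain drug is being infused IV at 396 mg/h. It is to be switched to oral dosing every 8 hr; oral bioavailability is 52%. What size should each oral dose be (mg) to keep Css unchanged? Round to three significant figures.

6090 mg

To maintain the same Css, the systemic dosing rate must be unchanged: F·D/τ = infusion rate.
D = rate × τ / F = 396 × 8 / 0.52 = 6092 mg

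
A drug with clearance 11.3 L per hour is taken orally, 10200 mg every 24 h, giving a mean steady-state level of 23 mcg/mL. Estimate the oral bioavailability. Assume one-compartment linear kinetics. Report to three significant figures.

F·D/τ = CL·Css at steady state → F = CL·Css·τ / D.
F = 11.3 × 23 × 24 / 10200 = 0.612

0.612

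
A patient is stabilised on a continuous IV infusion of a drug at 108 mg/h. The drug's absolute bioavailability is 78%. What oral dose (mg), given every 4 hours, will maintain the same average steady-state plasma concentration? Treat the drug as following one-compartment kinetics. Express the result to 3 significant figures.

554 mg

To maintain the same Css, the systemic dosing rate must be unchanged: F·D/τ = infusion rate.
D = rate × τ / F = 108 × 4 / 0.78 = 553.8 mg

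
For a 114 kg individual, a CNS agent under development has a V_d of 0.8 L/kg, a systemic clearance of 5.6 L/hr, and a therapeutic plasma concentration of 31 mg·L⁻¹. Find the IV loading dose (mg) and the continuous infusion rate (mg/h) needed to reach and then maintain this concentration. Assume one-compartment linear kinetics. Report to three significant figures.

Total Vd = 0.8 × 114 = 91.20 L
Loading: fill Vd to C_target → 91.20 L × 31 mg/L = 2827 mg
Infusion rate = 5.600 L/h × 31 mg/L = 173.6 mg/h

(a) 2830 mg; (b) 174 mg/h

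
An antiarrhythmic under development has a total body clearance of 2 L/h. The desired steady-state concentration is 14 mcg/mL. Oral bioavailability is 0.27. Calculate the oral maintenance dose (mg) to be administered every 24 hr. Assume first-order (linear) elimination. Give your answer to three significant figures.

D = CL × Css × τ / F = 2.000 × 14 × 24 / 0.27 = 2489 mg

2490 mg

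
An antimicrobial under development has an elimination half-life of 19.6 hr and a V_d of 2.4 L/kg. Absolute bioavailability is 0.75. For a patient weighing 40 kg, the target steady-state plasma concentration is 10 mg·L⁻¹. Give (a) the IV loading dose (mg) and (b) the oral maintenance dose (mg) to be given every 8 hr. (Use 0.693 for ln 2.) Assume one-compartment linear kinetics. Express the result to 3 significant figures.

Vd = 2.4 L/kg × 40 kg = 96.00 L
LD = Vd × C = 96.00 × 10 = 960.0 mg
CL = 0.693 × Vd / t½ = 0.693 × 96.00 / 19.6 = 3.394 L/h
D = CL × Css × τ / F = 3.394 × 10 × 8 / 0.75 = 362.0 mg

(a) 960 mg; (b) 362 mg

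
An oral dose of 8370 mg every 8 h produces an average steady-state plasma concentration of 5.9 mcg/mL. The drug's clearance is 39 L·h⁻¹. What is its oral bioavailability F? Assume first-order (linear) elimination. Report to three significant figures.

F·D/τ = CL·Css at steady state → F = CL·Css·τ / D.
F = 39 × 5.9 × 8 / 8370 = 0.220

0.220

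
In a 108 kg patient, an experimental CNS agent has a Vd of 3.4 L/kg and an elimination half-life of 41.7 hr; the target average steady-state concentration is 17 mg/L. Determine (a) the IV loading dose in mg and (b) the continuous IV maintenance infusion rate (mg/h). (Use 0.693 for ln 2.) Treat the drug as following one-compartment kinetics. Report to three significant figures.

(a) 6240 mg; (b) 104 mg/h

Vd = 3.4 L/kg × 108 kg = 367.2 L
LD = Vd × C = 367.2 × 17 = 6242 mg
CL = 0.693 × Vd / t½ = 0.693 × 367.2 / 41.7 = 6.102 L/h
Infusion rate = CL × Css = 6.102 × 17 = 103.7 mg/h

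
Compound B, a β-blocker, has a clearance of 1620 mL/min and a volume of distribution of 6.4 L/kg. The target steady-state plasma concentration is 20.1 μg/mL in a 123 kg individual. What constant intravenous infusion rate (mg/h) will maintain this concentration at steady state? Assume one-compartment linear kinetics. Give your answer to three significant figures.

CL = 1620 mL/min × 60/1000 = 97.20 L/h
Rate = CL × Css = 97.20 × 20.1 = 1954 mg/h

1950 mg/h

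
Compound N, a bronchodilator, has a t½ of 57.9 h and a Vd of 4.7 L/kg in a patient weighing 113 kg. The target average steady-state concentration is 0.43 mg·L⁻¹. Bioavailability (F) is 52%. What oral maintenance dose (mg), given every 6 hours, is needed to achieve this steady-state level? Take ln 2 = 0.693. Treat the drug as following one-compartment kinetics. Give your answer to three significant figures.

Vd(total) = 113 kg × 4.7 L/kg = 531.1 L
CL = ln 2 · Vd / t½ = 0.693 × 531.1 / 57.9 = 6.357 L/h
D = CL × Css × τ / F = 6.357 × 0.43 × 6 / 0.52 = 31.54 mg

31.5 mg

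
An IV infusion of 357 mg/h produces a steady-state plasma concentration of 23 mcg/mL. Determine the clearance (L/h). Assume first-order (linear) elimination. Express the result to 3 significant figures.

15.5 L/h

At steady state, infusion rate = CL × Css, so CL = rate / Css.
CL = 357 / 23 = 15.52 L/h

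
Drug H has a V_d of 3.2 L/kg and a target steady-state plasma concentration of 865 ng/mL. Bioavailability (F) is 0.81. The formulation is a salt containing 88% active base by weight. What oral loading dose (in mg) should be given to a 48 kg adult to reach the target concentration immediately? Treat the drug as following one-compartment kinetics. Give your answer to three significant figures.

Vd = 3.2 L/kg × 48 kg = 153.6 L
C = 865 ng/mL = 0.8650 mg/L
The loading dose fills Vd to the target concentration.
LD = Vd × C / F / S = 153.6 × 0.8650 / 0.81 / 0.88 = 186.4 mg

186 mg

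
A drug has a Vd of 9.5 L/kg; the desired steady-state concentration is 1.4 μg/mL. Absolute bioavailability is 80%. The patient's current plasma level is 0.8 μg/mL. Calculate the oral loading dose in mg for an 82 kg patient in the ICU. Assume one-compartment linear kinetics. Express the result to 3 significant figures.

584 mg

Total Vd = 9.5 × 82 = 779.0 L
The loading dose fills Vd to the target concentration.
Concentration deficit ΔC = 1.4 − 0.8 = 0.6000 mg/L
LD = Vd × ΔC / F = 779.0 × 0.6000 / 0.8 = 584.3 mg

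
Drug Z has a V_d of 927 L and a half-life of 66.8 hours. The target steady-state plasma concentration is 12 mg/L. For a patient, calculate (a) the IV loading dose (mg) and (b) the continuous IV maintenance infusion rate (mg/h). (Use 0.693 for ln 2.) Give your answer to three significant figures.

LD = Vd × C = 927.0 × 12 = 11120 mg
CL = 0.693 × Vd / t½ = 0.693 × 927.0 / 66.8 = 9.617 L/h
Infusion rate = CL × Css = 9.617 × 12 = 115.4 mg/h

(a) 11100 mg; (b) 115 mg/h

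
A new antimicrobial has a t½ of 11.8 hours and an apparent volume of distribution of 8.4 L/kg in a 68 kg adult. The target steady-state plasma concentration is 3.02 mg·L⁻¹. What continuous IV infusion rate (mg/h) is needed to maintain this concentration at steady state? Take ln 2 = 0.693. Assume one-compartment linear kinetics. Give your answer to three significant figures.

Vd = 8.4 L/kg × 68 kg = 571.2 L
CL = ln 2 · Vd / t½ = 0.693 × 571.2 / 11.8 = 33.55 L/h
Infusion rate = CL × Css = 33.55 × 3.02 = 101.3 mg/h

101 mg/h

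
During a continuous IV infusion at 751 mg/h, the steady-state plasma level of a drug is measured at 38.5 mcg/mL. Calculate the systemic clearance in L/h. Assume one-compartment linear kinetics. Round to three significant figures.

19.5 L/h

At steady state, infusion rate = CL × Css, so CL = rate / Css.
CL = 751 / 38.5 = 19.51 L/h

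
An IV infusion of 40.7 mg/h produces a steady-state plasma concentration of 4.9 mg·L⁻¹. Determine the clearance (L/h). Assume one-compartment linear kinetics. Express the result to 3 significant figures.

At steady state, infusion rate = CL × Css, so CL = rate / Css.
CL = 40.7 / 4.9 = 8.306 L/h

8.31 L/h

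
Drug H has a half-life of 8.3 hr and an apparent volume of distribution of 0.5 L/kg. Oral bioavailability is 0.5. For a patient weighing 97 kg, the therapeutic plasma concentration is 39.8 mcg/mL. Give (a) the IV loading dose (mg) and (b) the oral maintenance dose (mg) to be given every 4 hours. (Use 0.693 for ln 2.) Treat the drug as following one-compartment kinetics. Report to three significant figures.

Vd(total) = 97 kg × 0.5 L/kg = 48.50 L
LD = Vd × C = 48.50 × 39.8 = 1930 mg
CL = 0.693 × Vd / t½ = 0.693 × 48.50 / 8.3 = 4.049 L/h
D = CL × Css × τ / F = 4.049 × 39.8 × 4 / 0.5 = 1289 mg

(a) 1930 mg; (b) 1290 mg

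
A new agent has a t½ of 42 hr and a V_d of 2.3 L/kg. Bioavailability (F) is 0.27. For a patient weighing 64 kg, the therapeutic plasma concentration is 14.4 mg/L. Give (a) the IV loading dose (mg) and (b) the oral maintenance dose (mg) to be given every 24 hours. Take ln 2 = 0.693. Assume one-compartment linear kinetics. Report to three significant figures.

Total Vd = 2.3 × 64 = 147.2 L
LD = Vd × C = 147.2 × 14.4 = 2120 mg
CL = 0.693 × Vd / t½ = 0.693 × 147.2 / 42 = 2.429 L/h
D = CL × Css × τ / F = 2.429 × 14.4 × 24 / 0.27 = 3109 mg

(a) 2120 mg; (b) 3110 mg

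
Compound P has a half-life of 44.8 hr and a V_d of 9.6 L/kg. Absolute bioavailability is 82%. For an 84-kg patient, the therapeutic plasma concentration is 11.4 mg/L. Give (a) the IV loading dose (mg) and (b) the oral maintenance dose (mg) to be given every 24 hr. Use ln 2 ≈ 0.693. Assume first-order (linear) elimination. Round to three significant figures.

(a) 9190 mg; (b) 4160 mg

Vd = 9.6 L/kg × 84 kg = 806.4 L
LD = Vd × C = 806.4 × 11.4 = 9193 mg
CL = 0.693 × Vd / t½ = 0.693 × 806.4 / 44.8 = 12.47 L/h
D = CL × Css × τ / F = 12.47 × 11.4 × 24 / 0.82 = 4161 mg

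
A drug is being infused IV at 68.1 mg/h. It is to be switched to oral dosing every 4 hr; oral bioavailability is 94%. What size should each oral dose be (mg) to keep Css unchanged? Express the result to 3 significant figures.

290 mg

To maintain the same Css, the systemic dosing rate must be unchanged: F·D/τ = infusion rate.
D = rate × τ / F = 68.1 × 4 / 0.94 = 289.8 mg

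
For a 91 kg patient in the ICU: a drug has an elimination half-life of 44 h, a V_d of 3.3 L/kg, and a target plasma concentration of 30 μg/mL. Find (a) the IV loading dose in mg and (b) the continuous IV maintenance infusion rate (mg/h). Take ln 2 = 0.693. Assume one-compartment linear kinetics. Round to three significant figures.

(a) 9010 mg; (b) 142 mg/h

Vd(total) = 91 kg × 3.3 L/kg = 300.3 L
LD = Vd × C = 300.3 × 30 = 9009 mg
CL = 0.693 × Vd / t½ = 0.693 × 300.3 / 44 = 4.730 L/h
Infusion rate = CL × Css = 4.730 × 30 = 141.9 mg/h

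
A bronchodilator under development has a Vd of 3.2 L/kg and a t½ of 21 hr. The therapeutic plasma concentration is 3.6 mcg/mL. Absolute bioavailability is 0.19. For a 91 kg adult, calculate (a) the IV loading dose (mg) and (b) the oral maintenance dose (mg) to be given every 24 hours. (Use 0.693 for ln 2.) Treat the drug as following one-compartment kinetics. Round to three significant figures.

(a) 1050 mg; (b) 4370 mg

Total Vd = 3.2 × 91 = 291.2 L
LD = Vd × C = 291.2 × 3.6 = 1048 mg
CL = 0.693 × Vd / t½ = 0.693 × 291.2 / 21 = 9.610 L/h
D = CL × Css × τ / F = 9.610 × 3.6 × 24 / 0.19 = 4370 mg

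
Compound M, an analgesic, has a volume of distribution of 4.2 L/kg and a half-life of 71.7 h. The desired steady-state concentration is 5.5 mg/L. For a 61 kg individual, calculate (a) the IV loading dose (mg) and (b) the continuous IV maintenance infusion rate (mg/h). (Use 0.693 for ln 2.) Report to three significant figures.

Vd = 4.2 L/kg × 61 kg = 256.2 L
LD = Vd × C = 256.2 × 5.5 = 1409 mg
CL = 0.693 × Vd / t½ = 0.693 × 256.2 / 71.7 = 2.476 L/h
Infusion rate = CL × Css = 2.476 × 5.5 = 13.62 mg/h

(a) 1410 mg; (b) 13.6 mg/h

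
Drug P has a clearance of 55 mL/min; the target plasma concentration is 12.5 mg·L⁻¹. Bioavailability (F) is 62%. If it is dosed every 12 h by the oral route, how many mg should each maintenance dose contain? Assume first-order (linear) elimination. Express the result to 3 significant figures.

CL = 55 mL/min × 60/1000 = 3.300 L/h
At steady state, dose per interval replaces the amount cleared in that interval: F·D/τ = CL·Css.
D = CL × Css × τ / F = 3.300 × 12.5 × 12 / 0.62 = 798.4 mg

798 mg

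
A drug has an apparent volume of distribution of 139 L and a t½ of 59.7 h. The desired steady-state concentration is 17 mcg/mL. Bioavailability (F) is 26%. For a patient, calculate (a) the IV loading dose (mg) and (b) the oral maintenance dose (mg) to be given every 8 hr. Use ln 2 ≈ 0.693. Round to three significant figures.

(a) 2360 mg; (b) 844 mg

LD = Vd × C = 139.0 × 17 = 2363 mg
CL = 0.693 × Vd / t½ = 0.693 × 139.0 / 59.7 = 1.614 L/h
D = CL × Css × τ / F = 1.614 × 17 × 8 / 0.26 = 844.2 mg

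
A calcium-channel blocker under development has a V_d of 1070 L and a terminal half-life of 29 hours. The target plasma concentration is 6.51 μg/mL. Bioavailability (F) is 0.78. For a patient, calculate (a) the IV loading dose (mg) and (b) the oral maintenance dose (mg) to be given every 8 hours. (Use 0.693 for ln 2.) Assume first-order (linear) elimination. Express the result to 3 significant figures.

LD = Vd × C = 1070 × 6.51 = 6966 mg
CL = 0.693 × Vd / t½ = 0.693 × 1070 / 29 = 25.57 L/h
D = CL × Css × τ / F = 25.57 × 6.51 × 8 / 0.78 = 1707 mg

(a) 6970 mg; (b) 1710 mg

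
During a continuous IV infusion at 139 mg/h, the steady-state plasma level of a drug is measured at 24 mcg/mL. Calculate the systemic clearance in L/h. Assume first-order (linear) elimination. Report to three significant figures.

5.79 L/h

At steady state, infusion rate = CL × Css, so CL = rate / Css.
CL = 139 / 24 = 5.792 L/h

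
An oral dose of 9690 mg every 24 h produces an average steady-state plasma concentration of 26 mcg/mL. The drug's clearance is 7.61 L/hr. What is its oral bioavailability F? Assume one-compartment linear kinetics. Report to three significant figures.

0.490

F·D/τ = CL·Css at steady state → F = CL·Css·τ / D.
F = 7.61 × 26 × 24 / 9690 = 0.490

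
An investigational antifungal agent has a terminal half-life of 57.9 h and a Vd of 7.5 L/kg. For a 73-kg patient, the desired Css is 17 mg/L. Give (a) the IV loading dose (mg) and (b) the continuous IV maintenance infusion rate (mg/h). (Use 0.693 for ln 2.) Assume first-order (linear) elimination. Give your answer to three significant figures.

(a) 9310 mg; (b) 111 mg/h

Vd = 7.5 L/kg × 73 kg = 547.5 L
LD = Vd × C = 547.5 × 17 = 9308 mg
CL = 0.693 × Vd / t½ = 0.693 × 547.5 / 57.9 = 6.553 L/h
Infusion rate = CL × Css = 6.553 × 17 = 111.4 mg/h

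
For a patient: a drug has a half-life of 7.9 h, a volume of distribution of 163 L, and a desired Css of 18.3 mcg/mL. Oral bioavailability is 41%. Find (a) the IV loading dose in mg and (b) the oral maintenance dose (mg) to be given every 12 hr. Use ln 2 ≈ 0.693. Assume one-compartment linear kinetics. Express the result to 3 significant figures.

(a) 2980 mg; (b) 7660 mg

LD = Vd × C = 163.0 × 18.3 = 2983 mg
CL = 0.693 × Vd / t½ = 0.693 × 163.0 / 7.9 = 14.30 L/h
D = CL × Css × τ / F = 14.30 × 18.3 × 12 / 0.41 = 7659 mg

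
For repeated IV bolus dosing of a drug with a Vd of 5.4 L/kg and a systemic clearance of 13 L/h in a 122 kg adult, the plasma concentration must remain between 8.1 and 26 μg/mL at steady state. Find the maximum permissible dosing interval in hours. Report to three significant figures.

59.1 h

Total Vd = 5.4 × 122 = 658.8 L
k = CL / Vd = 13.00 / 658.8 = 0.01973 h⁻¹
Between IV bolus doses, concentration decays as C = C₀·e^(−kτ), so C_peak/C_trough = e^(kτ).
τ_max = ln(C_peak/C_trough) / k = ln(26/8.1) / 0.01973 = 1.166 / 0.01973 = 59.10 h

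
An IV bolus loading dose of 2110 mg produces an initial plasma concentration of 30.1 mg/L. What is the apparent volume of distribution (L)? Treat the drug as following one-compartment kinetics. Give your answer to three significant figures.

Immediately after an IV bolus, C₀ = Dose / Vd, so Vd = Dose / C₀.
Vd = 2110 / 30.1 = 70.10 L

70.1 L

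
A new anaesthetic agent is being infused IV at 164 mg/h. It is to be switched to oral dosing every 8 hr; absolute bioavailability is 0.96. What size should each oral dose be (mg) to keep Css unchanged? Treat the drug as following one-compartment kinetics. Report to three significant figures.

To maintain the same Css, the systemic dosing rate must be unchanged: F·D/τ = infusion rate.
D = rate × τ / F = 164 × 8 / 0.96 = 1367 mg

1370 mg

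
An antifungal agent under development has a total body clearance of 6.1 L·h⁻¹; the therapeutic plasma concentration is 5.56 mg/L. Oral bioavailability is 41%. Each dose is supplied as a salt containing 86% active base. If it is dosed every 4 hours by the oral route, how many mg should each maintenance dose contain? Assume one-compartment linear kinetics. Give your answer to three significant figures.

385 mg

At steady state, dose per interval replaces the amount cleared in that interval: F·S·D/τ = CL·Css.
D = CL × Css × τ / F / S = 6.100 × 5.56 × 4 / 0.41 / 0.86 = 384.8 mg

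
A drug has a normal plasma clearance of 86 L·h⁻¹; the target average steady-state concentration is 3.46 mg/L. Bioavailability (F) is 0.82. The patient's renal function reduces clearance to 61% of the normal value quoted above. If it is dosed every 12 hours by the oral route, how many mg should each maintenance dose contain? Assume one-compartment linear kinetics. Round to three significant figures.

2660 mg

Patient clearance = 0.61 × 86.00 = 52.46 L/h
D = CL × Css × τ / F = 52.46 × 3.46 × 12 / 0.82 = 2656 mg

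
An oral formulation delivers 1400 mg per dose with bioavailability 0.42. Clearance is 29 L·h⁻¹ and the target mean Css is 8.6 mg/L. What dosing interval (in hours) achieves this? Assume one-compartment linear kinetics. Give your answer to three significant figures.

2.36 h

F·D/τ = CL·Css → τ = F·D / (CL·Css).
τ = 0.42 × 1400 / (29 × 8.6) = 2.358 h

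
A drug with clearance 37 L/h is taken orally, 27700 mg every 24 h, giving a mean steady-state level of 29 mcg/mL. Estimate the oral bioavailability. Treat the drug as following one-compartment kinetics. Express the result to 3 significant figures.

0.930

F·D/τ = CL·Css at steady state → F = CL·Css·τ / D.
F = 37 × 29 × 24 / 27700 = 0.930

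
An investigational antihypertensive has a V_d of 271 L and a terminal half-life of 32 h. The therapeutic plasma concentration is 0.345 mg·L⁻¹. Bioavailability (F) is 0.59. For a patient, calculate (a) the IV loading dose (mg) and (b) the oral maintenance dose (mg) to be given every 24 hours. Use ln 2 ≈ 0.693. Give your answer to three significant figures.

LD = Vd × C = 271.0 × 0.345 = 93.50 mg
CL = 0.693 × Vd / t½ = 0.693 × 271.0 / 32 = 5.869 L/h
D = CL × Css × τ / F = 5.869 × 0.345 × 24 / 0.59 = 82.36 mg

(a) 93.5 mg; (b) 82.4 mg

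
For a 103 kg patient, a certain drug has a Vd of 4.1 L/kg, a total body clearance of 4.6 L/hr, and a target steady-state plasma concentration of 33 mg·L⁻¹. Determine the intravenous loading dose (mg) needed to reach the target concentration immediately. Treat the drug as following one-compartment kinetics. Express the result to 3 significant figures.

Vd(total) = 103 kg × 4.1 L/kg = 422.3 L
The loading dose fills Vd to the target concentration.
LD = Vd × C = 422.3 × 33.00 = 13940 mg

13900 mg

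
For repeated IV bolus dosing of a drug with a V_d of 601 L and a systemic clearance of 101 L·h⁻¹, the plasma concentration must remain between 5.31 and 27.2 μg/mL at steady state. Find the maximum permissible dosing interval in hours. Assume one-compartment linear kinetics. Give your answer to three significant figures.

9.72 h

k = CL / Vd = 101.0 / 601.0 = 0.1681 h⁻¹
Between IV bolus doses, concentration decays as C = C₀·e^(−kτ), so C_peak/C_trough = e^(kτ).
τ_max = ln(C_peak/C_trough) / k = ln(27.2/5.31) / 0.1681 = 1.634 / 0.1681 = 9.720 h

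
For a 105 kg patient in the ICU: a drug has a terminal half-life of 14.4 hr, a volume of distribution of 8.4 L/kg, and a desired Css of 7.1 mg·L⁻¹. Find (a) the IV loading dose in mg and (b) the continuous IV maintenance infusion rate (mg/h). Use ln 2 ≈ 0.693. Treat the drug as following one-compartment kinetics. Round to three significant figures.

(a) 6260 mg; (b) 301 mg/h

Vd(total) = 105 kg × 8.4 L/kg = 882.0 L
LD = Vd × C = 882.0 × 7.1 = 6262 mg
CL = 0.693 × Vd / t½ = 0.693 × 882.0 / 14.4 = 42.45 L/h
Infusion rate = CL × Css = 42.45 × 7.1 = 301.4 mg/h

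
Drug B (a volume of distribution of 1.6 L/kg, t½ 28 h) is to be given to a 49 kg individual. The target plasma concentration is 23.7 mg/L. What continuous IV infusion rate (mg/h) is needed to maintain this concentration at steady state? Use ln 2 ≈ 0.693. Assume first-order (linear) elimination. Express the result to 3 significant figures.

46.0 mg/h

Total Vd = 1.6 × 49 = 78.40 L
CL = ln 2 · Vd / t½ = 0.693 × 78.40 / 28 = 1.940 L/h
Infusion rate = CL × Css = 1.940 × 23.7 = 45.98 mg/h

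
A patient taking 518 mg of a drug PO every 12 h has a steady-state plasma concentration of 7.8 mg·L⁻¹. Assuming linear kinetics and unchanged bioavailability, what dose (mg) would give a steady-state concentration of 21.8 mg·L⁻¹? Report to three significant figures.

1450 mg

With linear kinetics, Css is proportional to dose rate (D/τ) at fixed clearance.
D₂ = D₁ × (Css,target / Css,current) = 518 × 21.8/7.8 = 1448 mg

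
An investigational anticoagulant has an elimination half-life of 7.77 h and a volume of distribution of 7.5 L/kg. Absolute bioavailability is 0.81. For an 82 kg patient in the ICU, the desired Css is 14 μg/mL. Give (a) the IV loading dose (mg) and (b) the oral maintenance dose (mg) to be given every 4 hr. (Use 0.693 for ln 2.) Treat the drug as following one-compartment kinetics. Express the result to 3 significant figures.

(a) 8610 mg; (b) 3790 mg

Vd(total) = 82 kg × 7.5 L/kg = 615.0 L
LD = Vd × C = 615.0 × 14 = 8610 mg
CL = 0.693 × Vd / t½ = 0.693 × 615.0 / 7.77 = 54.85 L/h
D = CL × Css × τ / F = 54.85 × 14 × 4 / 0.81 = 3792 mg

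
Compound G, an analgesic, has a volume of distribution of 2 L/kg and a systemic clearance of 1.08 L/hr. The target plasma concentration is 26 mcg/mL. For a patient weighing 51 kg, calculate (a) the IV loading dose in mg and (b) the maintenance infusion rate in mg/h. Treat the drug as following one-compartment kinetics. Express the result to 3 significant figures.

(a) 2650 mg; (b) 28.1 mg/h

Total Vd = 2 × 51 = 102.0 L
Loading: fill Vd to C_target → 102.0 L × 26 mg/L = 2652 mg
Maintenance infusion rate = CL × Css = 1.080 × 26 = 28.08 mg/h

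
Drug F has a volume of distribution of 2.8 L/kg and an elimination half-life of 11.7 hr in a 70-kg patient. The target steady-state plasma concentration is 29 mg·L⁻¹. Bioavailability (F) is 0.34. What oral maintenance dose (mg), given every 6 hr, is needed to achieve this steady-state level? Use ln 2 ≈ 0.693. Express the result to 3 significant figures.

Vd = 2.8 L/kg × 70 kg = 196.0 L
k = 0.693/11.7 = 0.05923 h⁻¹, so CL = k·Vd = 0.05923 × 196.0 = 11.61 L/h
D = CL × Css × τ / F = 11.61 × 29 × 6 / 0.34 = 5942 mg

5940 mg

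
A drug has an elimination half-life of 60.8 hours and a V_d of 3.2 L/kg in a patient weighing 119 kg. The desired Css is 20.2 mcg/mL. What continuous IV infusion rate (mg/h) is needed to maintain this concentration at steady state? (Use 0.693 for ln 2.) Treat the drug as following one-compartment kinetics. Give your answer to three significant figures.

Vd = 3.2 L/kg × 119 kg = 380.8 L
k = 0.693/60.8 = 0.01140 h⁻¹, so CL = k·Vd = 0.01140 × 380.8 = 4.341 L/h
Infusion rate = CL × Css = 4.341 × 20.2 = 87.69 mg/h

87.7 mg/h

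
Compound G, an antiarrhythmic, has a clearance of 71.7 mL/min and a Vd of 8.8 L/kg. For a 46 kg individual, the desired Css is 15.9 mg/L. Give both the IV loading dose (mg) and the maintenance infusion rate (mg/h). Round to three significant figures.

(a) 6440 mg; (b) 68.4 mg/h

Vd(total) = 46 kg × 8.8 L/kg = 404.8 L
LD = Vd · C_target = 404.8 × 15.9 = 6436 mg
CL = 71.7 mL/min × 60/1000 = 4.302 L/h
Maintenance: replace elimination → rate = CL × Css = 4.302 × 15.9 = 68.40 mg/h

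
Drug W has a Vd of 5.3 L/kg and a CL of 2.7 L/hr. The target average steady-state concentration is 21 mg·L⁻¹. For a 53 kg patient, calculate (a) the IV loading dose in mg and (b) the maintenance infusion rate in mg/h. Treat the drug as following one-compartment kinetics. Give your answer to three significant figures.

Vd(total) = 53 kg × 5.3 L/kg = 280.9 L
Loading: fill Vd to C_target → 280.9 L × 21 mg/L = 5899 mg
Infusion rate = 2.700 L/h × 21 mg/L = 56.70 mg/h

(a) 5900 mg; (b) 56.7 mg/h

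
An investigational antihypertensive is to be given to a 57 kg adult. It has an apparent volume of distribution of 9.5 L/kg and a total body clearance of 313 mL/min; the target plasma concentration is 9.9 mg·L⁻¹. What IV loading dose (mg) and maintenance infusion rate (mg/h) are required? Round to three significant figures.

(a) 5360 mg; (b) 186 mg/h

Vd = 9.5 L/kg × 57 kg = 541.5 L
LD = Vd · C_target = 541.5 × 9.9 = 5361 mg
CL = 313 mL/min = 313 × 0.06 = 18.78 L/h
Maintenance infusion rate = CL × Css = 18.78 × 9.9 = 185.9 mg/h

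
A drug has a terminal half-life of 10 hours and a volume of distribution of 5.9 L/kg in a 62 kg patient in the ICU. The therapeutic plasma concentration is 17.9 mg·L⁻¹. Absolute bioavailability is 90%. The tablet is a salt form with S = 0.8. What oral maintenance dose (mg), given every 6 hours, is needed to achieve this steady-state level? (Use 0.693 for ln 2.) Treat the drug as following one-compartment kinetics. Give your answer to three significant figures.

3780 mg

Vd(total) = 62 kg × 5.9 L/kg = 365.8 L
k = 0.693/10 = 0.06930 h⁻¹, so CL = k·Vd = 0.06930 × 365.8 = 25.35 L/h
D = CL × Css × τ / F / S = 25.35 × 17.9 × 6 / 0.9 / 0.8 = 3781 mg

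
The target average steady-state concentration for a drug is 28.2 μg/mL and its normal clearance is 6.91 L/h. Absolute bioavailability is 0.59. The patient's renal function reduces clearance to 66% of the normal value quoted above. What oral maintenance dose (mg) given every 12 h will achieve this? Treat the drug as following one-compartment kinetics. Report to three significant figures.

Patient clearance = 0.66 × 6.910 = 4.561 L/h
D = CL × Css × τ / F = 4.561 × 28.2 × 12 / 0.59 = 2616 mg

2620 mg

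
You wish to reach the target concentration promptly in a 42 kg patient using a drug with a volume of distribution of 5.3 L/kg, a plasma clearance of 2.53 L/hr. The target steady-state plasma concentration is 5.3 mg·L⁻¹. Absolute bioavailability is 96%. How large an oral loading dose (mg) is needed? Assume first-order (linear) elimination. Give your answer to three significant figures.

Vd = 5.3 L/kg × 42 kg = 222.6 L
The loading dose fills Vd to the target concentration; clearance is irrelevant here.
LD = Vd × C / F = 222.6 × 5.300 / 0.96 = 1229 mg

1230 mg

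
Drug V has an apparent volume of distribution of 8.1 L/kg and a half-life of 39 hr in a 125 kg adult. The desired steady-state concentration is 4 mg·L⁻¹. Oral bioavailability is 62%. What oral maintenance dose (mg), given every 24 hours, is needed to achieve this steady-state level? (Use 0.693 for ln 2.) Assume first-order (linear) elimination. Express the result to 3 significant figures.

Vd = 8.1 L/kg × 125 kg = 1013 L
CL = ln 2 · Vd / t½ = 0.693 × 1013 / 39 = 18.00 L/h
D = CL × Css × τ / F = 18.00 × 4 × 24 / 0.62 = 2787 mg

2790 mg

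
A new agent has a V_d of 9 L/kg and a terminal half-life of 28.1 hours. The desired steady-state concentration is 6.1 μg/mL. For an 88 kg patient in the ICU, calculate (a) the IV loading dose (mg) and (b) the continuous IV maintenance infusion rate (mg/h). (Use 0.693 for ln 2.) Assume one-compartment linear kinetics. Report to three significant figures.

(a) 4830 mg; (b) 119 mg/h

Vd = 9 L/kg × 88 kg = 792.0 L
LD = Vd × C = 792.0 × 6.1 = 4831 mg
CL = 0.693 × Vd / t½ = 0.693 × 792.0 / 28.1 = 19.53 L/h
Infusion rate = CL × Css = 19.53 × 6.1 = 119.1 mg/h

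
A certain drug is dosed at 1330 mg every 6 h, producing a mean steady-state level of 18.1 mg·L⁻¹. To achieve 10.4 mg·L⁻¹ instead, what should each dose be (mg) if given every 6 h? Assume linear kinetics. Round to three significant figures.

For first-order elimination, Css ∝ F·D/(CL·τ); F and CL are unchanged, so Css ∝ D/τ.
D₂ = D₁ × (Css,target / Css,current) = 1330 × 10.4/18.1 = 764.2 mg

764 mg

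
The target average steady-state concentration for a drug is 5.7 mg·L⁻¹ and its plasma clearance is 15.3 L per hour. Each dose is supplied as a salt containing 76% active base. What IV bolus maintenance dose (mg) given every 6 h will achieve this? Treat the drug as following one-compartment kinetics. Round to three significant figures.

689 mg

D = CL × Css × τ / S = 15.30 × 5.7 × 6 / 0.76 = 688.5 mg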